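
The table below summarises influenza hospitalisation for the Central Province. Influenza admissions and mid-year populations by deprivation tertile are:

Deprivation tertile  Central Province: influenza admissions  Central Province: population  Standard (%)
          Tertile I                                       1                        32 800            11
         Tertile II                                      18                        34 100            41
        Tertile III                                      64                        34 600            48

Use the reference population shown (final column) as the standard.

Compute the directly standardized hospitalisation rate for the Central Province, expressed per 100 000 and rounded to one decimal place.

Deprivation-specific rates per 100 000 for the Central Province: 3.05, 52.79, 184.97.
Standard weights: 0.11, 0.41, 0.48.
Standardized rate: 0.1100×3.05 + 0.4100×52.79 + 0.4800×184.97 = 110.7637 per 100 000.

110.8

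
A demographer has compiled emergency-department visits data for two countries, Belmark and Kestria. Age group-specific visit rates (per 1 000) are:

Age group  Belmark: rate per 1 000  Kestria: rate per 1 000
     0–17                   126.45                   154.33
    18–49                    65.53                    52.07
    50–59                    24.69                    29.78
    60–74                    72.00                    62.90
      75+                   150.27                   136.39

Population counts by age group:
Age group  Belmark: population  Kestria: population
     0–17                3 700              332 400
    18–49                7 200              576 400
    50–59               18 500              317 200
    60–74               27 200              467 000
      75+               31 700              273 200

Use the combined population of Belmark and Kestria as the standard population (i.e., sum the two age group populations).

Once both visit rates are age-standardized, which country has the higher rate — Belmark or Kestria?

Belmark

Combined standard total = 2 054 500; weights = 0.1636, 0.2841, 0.1634, 0.2405, 0.1484.
Belmark: 0.1636×126.45 + 0.2841×65.53 + 0.1634×24.69 + 0.2405×72.00 + 0.1484×150.27 = 82.9551 per 1 000.
Kestria: 0.1636×154.33 + 0.2841×52.07 + 0.1634×29.78 + 0.2405×62.90 + 0.1484×136.39 = 80.2755 per 1 000.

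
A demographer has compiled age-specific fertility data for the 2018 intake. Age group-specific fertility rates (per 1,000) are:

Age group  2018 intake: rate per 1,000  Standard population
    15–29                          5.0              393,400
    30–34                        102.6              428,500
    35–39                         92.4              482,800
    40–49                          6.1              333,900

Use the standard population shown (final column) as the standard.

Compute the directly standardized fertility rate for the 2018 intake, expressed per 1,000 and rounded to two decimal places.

Standard total = 1,638,600; weights = 0.2401, 0.2615, 0.2946, 0.2038.
Standardized rate: 0.2401×5.0 + 0.2615×102.6 + 0.2946×92.4 + 0.2038×6.1 = 56.4986 per 1,000.

56.50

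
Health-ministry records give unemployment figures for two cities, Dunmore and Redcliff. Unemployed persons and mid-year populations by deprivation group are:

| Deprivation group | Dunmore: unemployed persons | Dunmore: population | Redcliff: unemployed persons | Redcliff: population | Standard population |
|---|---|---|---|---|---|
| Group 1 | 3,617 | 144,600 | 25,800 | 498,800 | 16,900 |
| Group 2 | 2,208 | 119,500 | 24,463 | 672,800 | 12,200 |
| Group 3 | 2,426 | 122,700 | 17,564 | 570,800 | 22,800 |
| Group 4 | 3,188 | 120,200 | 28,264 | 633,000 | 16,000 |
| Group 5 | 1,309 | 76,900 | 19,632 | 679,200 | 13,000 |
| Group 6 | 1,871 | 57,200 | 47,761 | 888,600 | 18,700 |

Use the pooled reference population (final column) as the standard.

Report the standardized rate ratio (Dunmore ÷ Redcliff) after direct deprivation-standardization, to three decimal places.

0.573

Deprivation-specific rates per 1,000 for Dunmore: 25.014, 18.477, 19.772, 26.522, 17.022, 32.710.
For Redcliff: 51.724, 36.360, 30.771, 44.651, 28.905, 53.749.
Standard total = 99,600; weights = 0.1697, 0.1225, 0.2289, 0.1606, 0.1305, 0.1878.
Dunmore: 0.1697×25.014 + 0.1225×18.477 + 0.2289×19.772 + 0.1606×26.522 + 0.1305×17.022 + 0.1878×32.710 = 23.6573 per 1,000.
Redcliff: 0.1697×51.724 + 0.1225×36.360 + 0.2289×30.771 + 0.1606×44.651 + 0.1305×28.905 + 0.1878×53.749 = 41.3110 per 1,000.
Ratio = 23.6573 ÷ 41.3110 = 0.57266.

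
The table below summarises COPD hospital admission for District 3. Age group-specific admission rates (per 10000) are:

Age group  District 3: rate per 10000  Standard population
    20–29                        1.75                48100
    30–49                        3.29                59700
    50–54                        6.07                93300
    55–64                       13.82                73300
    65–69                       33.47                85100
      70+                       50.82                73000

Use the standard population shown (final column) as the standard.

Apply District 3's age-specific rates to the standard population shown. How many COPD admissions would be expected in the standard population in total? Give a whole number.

Expected COPD admissions = Σ (standard pop × age-specific rate ÷ 10000)
= 48100×1.75/10000 + 59700×3.29/10000 + 93300×6.07/10000 + 73300×13.82/10000 + 85100×33.47/10000 + 73000×50.82/10000
= 8.42 + 19.64 + 56.63 + 101.30 + 284.83 + 370.99 = 841.81.

842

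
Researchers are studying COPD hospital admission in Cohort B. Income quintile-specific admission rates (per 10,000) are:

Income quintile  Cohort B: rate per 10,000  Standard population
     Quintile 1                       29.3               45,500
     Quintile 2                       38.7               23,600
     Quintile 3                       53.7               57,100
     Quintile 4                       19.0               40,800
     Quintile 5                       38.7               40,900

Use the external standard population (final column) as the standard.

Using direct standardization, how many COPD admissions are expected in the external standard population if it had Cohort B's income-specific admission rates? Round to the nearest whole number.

Expected COPD admissions = Σ (standard pop × income-specific rate ÷ 10,000)
= 45,500×29.3/10,000 + 23,600×38.7/10,000 + 57,100×53.7/10,000 + 40,800×19.0/10,000 + 40,900×38.7/10,000
= 133.31 + 91.33 + 306.63 + 77.52 + 158.28 = 767.08.

767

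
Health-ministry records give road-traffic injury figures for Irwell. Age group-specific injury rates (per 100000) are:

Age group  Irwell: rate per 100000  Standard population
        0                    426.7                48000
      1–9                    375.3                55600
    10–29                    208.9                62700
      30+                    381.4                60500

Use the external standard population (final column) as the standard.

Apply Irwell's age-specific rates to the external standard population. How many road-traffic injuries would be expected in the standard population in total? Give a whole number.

Expected road-traffic injuries = Σ (standard pop × age-specific rate ÷ 100000)
= 48000×426.7/100000 + 55600×375.3/100000 + 62700×208.9/100000 + 60500×381.4/100000
= 204.82 + 208.67 + 130.98 + 230.75 = 775.21.

775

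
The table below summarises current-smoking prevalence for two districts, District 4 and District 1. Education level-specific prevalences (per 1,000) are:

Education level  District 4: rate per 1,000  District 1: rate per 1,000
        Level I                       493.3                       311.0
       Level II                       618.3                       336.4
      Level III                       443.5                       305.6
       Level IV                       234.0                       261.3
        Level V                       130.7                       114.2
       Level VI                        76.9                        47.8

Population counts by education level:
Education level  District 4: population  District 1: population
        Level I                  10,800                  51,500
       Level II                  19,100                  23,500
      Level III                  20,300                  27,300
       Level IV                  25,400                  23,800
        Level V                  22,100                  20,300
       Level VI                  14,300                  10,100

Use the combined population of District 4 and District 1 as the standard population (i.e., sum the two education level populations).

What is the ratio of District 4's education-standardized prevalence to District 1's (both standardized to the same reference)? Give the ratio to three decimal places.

Combined standard total = 268,500; weights = 0.2320, 0.1587, 0.1773, 0.1832, 0.1579, 0.0909.
District 4: 0.2320×493.3 + 0.1587×618.3 + 0.1773×443.5 + 0.1832×234.0 + 0.1579×130.7 + 0.0909×76.9 = 361.6894 per 1,000.
District 1: 0.2320×311.0 + 0.1587×336.4 + 0.1773×305.6 + 0.1832×261.3 + 0.1579×114.2 + 0.0909×47.8 = 249.9697 per 1,000.
Ratio = 361.6894 ÷ 249.9697 = 1.44693.

1.447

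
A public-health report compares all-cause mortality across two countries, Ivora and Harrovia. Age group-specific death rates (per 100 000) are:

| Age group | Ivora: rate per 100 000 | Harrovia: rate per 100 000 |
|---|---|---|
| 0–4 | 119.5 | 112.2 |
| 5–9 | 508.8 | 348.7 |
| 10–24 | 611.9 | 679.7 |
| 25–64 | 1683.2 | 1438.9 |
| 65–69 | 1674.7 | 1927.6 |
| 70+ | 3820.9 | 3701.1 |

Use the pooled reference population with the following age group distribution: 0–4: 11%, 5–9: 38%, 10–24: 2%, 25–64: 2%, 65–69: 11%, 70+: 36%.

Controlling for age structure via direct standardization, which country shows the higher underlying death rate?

Ivora

Standard weights: 0.11, 0.38, 0.02, 0.02, 0.11, 0.36.
Ivora: 0.1100×119.5 + 0.3800×508.8 + 0.0200×611.9 + 0.0200×1683.2 + 0.1100×1674.7 + 0.3600×3820.9 = 1812.1320 per 100 000.
Harrovia: 0.1100×112.2 + 0.3800×348.7 + 0.0200×679.7 + 0.0200×1438.9 + 0.1100×1927.6 + 0.3600×3701.1 = 1731.6520 per 100 000.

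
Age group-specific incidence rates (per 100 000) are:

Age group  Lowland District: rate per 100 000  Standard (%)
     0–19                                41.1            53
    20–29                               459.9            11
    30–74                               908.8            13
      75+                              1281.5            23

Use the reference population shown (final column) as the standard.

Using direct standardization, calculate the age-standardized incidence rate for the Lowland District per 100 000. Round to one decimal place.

Standard weights: 0.53, 0.11, 0.13, 0.23.
Standardized rate: 0.5300×41.1 + 0.1100×459.9 + 0.1300×908.8 + 0.2300×1281.5 = 485.2610 per 100 000.

485.3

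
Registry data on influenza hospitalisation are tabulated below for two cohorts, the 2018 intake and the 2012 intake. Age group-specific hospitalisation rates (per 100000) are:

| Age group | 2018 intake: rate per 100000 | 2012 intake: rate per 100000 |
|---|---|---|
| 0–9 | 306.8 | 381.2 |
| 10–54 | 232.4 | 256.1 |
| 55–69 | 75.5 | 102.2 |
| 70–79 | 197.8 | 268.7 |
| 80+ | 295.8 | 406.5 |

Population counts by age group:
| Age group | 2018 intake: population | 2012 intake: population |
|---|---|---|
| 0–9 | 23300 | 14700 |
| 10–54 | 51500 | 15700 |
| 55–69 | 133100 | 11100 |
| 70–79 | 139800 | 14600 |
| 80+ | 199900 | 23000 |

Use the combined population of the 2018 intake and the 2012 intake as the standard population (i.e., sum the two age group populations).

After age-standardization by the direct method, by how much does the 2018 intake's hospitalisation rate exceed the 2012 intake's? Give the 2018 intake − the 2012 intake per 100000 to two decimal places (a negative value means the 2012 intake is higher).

Combined standard total = 626700; weights = 0.0606, 0.1072, 0.2301, 0.2464, 0.3557.
The 2018 intake: 0.0606×306.8 + 0.1072×232.4 + 0.2301×75.5 + 0.2464×197.8 + 0.3557×295.8 = 214.8347 per 100000.
The 2012 intake: 0.0606×381.2 + 0.1072×256.1 + 0.2301×102.2 + 0.2464×268.7 + 0.3557×406.5 = 284.8714 per 100000.
Difference = 214.8347 − 284.8714 = -70.0367.

-70.04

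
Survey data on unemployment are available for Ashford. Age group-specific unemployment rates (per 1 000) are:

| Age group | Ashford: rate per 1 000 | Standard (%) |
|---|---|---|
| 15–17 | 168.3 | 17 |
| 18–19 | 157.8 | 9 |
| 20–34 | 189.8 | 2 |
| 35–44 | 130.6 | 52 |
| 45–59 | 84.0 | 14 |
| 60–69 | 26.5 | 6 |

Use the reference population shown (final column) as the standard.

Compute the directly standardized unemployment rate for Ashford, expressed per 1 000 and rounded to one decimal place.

127.9

Standard weights: 0.17, 0.09, 0.02, 0.52, 0.14, 0.06.
Standardized rate: 0.1700×168.3 + 0.0900×157.8 + 0.0200×189.8 + 0.5200×130.6 + 0.1400×84.0 + 0.0600×26.5 = 127.8710 per 1 000.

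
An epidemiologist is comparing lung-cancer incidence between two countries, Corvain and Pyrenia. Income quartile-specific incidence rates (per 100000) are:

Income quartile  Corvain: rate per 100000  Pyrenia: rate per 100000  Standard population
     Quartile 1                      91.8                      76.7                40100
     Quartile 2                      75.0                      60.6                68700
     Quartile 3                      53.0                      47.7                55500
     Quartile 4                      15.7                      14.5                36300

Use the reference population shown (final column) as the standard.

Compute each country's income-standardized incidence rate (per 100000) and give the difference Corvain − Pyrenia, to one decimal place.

Standard total = 200600; weights = 0.1999, 0.3425, 0.2767, 0.1810.
Corvain: 0.1999×91.8 + 0.3425×75.0 + 0.2767×53.0 + 0.1810×15.7 = 61.5408 per 100000.
Pyrenia: 0.1999×76.7 + 0.3425×60.6 + 0.2767×47.7 + 0.1810×14.5 = 51.9072 per 100000.
Difference = 61.5408 − 51.9072 = 9.6336.

9.6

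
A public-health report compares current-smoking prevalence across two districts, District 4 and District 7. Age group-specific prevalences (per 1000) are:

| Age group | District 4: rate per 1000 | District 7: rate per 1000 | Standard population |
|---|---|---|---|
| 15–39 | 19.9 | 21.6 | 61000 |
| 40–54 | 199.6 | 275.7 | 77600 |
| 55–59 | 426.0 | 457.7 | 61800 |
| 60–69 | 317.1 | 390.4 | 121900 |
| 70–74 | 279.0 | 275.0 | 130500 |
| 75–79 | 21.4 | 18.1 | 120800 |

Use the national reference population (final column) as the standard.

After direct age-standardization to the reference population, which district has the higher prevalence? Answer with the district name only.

Standard total = 573600; weights = 0.1063, 0.1353, 0.1077, 0.2125, 0.2275, 0.2106.
District 4: 0.1063×19.9 + 0.1353×199.6 + 0.1077×426.0 + 0.2125×317.1 + 0.2275×279.0 + 0.2106×21.4 = 210.3884 per 1000.
District 7: 0.1063×21.6 + 0.1353×275.7 + 0.1077×457.7 + 0.2125×390.4 + 0.2275×275.0 + 0.2106×18.1 = 238.2523 per 1000.

District 7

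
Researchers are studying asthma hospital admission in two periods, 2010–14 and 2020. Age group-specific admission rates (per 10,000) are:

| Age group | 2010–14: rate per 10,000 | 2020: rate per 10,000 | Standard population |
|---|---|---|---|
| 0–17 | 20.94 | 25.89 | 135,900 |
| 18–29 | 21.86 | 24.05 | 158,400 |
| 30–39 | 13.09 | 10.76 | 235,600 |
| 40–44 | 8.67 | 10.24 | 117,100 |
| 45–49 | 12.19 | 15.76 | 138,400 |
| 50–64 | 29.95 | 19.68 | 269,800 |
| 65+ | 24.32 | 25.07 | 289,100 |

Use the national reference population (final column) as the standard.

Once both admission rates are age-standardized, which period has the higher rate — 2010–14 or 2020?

Standard total = 1,344,300; weights = 0.1011, 0.1178, 0.1753, 0.0871, 0.1030, 0.2007, 0.2151.
2010–14: 0.1011×20.94 + 0.1178×21.86 + 0.1753×13.09 + 0.0871×8.67 + 0.1030×12.19 + 0.2007×29.95 + 0.2151×24.32 = 20.2382 per 10,000.
2020: 0.1011×25.89 + 0.1178×24.05 + 0.1753×10.76 + 0.0871×10.24 + 0.1030×15.76 + 0.2007×19.68 + 0.2151×25.07 = 19.1927 per 10,000.

2010–14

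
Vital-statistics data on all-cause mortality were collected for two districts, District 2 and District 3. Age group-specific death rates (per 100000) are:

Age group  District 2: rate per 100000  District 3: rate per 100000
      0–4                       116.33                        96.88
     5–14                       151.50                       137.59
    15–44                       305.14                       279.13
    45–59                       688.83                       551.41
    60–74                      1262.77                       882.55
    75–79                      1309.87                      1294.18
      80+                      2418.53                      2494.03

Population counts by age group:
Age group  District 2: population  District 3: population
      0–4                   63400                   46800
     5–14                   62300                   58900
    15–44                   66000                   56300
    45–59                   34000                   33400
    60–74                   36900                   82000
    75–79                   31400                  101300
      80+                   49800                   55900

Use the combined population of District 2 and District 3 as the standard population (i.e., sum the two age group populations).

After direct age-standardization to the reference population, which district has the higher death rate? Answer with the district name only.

Combined standard total = 778400; weights = 0.1416, 0.1557, 0.1571, 0.0866, 0.1527, 0.1705, 0.1358.
District 2: 0.1416×116.33 + 0.1557×151.50 + 0.1571×305.14 + 0.0866×688.83 + 0.1527×1262.77 + 0.1705×1309.87 + 0.1358×2418.53 = 892.2519 per 100000.
District 3: 0.1416×96.88 + 0.1557×137.59 + 0.1571×279.13 + 0.0866×551.41 + 0.1527×882.55 + 0.1705×1294.18 + 0.1358×2494.03 = 820.8461 per 100000.
The crude rates (781.10 vs 896.59) would put District 3 higher, but that reflects its age composition; once standardized to a common age structure, District 2 has the higher underlying rate.

District 2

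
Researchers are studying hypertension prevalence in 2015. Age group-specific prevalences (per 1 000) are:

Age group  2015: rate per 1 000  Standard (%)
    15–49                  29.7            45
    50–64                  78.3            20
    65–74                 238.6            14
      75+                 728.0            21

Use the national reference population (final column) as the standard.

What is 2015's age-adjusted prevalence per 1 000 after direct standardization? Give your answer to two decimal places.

Standard weights: 0.45, 0.20, 0.14, 0.21.
Standardized rate: 0.4500×29.7 + 0.2000×78.3 + 0.1400×238.6 + 0.2100×728.0 = 215.3090 per 1 000.

215.31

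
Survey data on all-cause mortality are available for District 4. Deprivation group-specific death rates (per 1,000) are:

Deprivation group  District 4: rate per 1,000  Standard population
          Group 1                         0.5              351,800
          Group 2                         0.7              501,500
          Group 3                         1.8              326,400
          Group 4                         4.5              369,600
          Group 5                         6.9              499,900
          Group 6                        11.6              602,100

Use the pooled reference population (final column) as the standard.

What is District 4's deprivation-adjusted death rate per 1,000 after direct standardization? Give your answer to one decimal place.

Standard total = 2,651,300; weights = 0.1327, 0.1892, 0.1231, 0.1394, 0.1885, 0.2271.
Standardized rate: 0.1327×0.5 + 0.1892×0.7 + 0.1231×1.8 + 0.1394×4.5 + 0.1885×6.9 + 0.2271×11.6 = 4.9830 per 1,000.

5.0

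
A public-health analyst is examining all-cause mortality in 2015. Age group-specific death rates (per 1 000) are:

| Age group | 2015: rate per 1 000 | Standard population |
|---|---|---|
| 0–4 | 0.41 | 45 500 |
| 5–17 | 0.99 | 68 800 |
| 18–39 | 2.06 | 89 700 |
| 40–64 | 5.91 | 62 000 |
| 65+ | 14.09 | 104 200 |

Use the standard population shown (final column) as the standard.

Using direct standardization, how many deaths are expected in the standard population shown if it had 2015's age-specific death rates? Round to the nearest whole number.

Expected deaths = Σ (standard pop × age-specific rate ÷ 1 000)
= 45 500×0.41/1 000 + 68 800×0.99/1 000 + 89 700×2.06/1 000 + 62 000×5.91/1 000 + 104 200×14.09/1 000
= 18.66 + 68.11 + 184.78 + 366.42 + 1468.18 = 2106.15.

2106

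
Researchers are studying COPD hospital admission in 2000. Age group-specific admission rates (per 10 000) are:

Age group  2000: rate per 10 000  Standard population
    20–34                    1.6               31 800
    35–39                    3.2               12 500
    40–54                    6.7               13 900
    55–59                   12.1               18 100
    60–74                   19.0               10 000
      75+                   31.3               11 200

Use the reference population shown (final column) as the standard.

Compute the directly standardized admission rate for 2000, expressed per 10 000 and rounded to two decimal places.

Standard total = 97 500; weights = 0.3262, 0.1282, 0.1426, 0.1856, 0.1026, 0.1149.
Standardized rate: 0.3262×1.6 + 0.1282×3.2 + 0.1426×6.7 + 0.1856×12.1 + 0.1026×19.0 + 0.1149×31.3 = 9.6777 per 10 000.

9.68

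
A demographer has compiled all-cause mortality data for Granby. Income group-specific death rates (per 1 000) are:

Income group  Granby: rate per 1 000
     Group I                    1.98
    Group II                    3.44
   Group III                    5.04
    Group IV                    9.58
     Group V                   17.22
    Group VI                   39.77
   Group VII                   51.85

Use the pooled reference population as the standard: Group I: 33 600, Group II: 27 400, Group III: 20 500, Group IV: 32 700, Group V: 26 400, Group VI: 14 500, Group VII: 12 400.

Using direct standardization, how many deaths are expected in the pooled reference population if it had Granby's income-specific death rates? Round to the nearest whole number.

Expected deaths = Σ (standard pop × income-specific rate ÷ 1 000)
= 33 600×1.98/1 000 + 27 400×3.44/1 000 + 20 500×5.04/1 000 + 32 700×9.58/1 000 + 26 400×17.22/1 000 + 14 500×39.77/1 000 + 12 400×51.85/1 000
= 66.53 + 94.26 + 103.32 + 313.27 + 454.61 + 576.66 + 642.94 = 2251.58.

2252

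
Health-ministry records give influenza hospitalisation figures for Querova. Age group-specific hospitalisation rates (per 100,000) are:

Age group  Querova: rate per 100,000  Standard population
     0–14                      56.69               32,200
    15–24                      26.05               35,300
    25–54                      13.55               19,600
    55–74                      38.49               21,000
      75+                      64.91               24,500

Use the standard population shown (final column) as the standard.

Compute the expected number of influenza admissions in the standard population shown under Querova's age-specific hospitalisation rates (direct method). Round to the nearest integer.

Expected influenza admissions = Σ (standard pop × age-specific rate ÷ 100,000)
= 32,200×56.69/100,000 + 35,300×26.05/100,000 + 19,600×13.55/100,000 + 21,000×38.49/100,000 + 24,500×64.91/100,000
= 18.25 + 9.20 + 2.66 + 8.08 + 15.90 = 54.09.

54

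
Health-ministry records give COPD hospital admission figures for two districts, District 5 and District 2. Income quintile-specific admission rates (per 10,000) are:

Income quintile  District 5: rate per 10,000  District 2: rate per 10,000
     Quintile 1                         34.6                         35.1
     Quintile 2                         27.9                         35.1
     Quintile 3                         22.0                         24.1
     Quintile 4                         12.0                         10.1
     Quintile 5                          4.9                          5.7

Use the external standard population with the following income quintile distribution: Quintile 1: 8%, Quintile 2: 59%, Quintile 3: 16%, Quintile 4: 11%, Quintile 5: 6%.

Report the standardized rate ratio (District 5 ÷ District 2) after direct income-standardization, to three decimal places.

0.845

Standard weights: 0.08, 0.59, 0.16, 0.11, 0.06.
District 5: 0.0800×34.6 + 0.5900×27.9 + 0.1600×22.0 + 0.1100×12.0 + 0.0600×4.9 = 24.3630 per 10,000.
District 2: 0.0800×35.1 + 0.5900×35.1 + 0.1600×24.1 + 0.1100×10.1 + 0.0600×5.7 = 28.8260 per 10,000.
Ratio = 24.3630 ÷ 28.8260 = 0.84517.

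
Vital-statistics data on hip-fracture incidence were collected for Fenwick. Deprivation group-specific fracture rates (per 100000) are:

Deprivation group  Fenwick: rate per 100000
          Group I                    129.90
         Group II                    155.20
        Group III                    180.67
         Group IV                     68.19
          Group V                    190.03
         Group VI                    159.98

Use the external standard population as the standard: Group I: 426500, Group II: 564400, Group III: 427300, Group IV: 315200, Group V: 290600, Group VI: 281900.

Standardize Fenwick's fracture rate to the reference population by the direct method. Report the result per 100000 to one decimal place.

148.3

Standard total = 2305900; weights = 0.1850, 0.2448, 0.1853, 0.1367, 0.1260, 0.1223.
Standardized rate: 0.1850×129.90 + 0.2448×155.20 + 0.1853×180.67 + 0.1367×68.19 + 0.1260×190.03 + 0.1223×159.98 = 148.3204 per 100000.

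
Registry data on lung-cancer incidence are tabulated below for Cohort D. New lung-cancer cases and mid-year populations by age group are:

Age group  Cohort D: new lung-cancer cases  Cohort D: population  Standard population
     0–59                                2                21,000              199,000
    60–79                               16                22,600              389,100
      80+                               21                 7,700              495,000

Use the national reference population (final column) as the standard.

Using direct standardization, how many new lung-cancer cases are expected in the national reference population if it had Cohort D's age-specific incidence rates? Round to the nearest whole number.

1644

Age-specific rates per 100,000 for Cohort D: 9.52, 70.80, 272.73.
Expected new lung-cancer cases = Σ (standard pop × age-specific rate ÷ 100,000)
= 199,000×9.52/100,000 + 389,100×70.80/100,000 + 495,000×272.73/100,000
= 18.95 + 275.47 + 1350.00 = 1644.42.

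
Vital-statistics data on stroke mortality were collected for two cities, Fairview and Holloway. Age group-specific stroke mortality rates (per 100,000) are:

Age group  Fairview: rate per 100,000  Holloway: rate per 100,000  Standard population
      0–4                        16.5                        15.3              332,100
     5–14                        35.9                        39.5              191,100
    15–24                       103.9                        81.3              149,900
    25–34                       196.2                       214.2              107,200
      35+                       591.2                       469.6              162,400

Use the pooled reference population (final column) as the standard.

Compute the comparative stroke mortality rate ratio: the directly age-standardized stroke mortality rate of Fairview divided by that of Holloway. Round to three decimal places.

1.169

Standard total = 942,700; weights = 0.3523, 0.2027, 0.1590, 0.1137, 0.1723.
Fairview: 0.3523×16.5 + 0.2027×35.9 + 0.1590×103.9 + 0.1137×196.2 + 0.1723×591.2 = 153.7692 per 100,000.
Holloway: 0.3523×15.3 + 0.2027×39.5 + 0.1590×81.3 + 0.1137×214.2 + 0.1723×469.6 = 131.5813 per 100,000.
Ratio = 153.7692 ÷ 131.5813 = 1.16863.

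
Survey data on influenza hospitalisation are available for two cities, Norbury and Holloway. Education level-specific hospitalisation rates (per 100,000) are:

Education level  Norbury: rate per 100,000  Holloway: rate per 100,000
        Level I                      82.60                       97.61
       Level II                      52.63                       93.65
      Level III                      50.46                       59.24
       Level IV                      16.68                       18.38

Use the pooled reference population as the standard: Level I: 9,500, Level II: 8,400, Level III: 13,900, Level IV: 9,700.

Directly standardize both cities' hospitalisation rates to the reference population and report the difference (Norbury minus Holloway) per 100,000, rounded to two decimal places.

-15.08

Standard total = 41,500; weights = 0.2289, 0.2024, 0.3349, 0.2337.
Norbury: 0.2289×82.60 + 0.2024×52.63 + 0.3349×50.46 + 0.2337×16.68 = 50.3610 per 100,000.
Holloway: 0.2289×97.61 + 0.2024×93.65 + 0.3349×59.24 + 0.2337×18.38 = 65.4380 per 100,000.
Difference = 50.3610 − 65.4380 = -15.0770.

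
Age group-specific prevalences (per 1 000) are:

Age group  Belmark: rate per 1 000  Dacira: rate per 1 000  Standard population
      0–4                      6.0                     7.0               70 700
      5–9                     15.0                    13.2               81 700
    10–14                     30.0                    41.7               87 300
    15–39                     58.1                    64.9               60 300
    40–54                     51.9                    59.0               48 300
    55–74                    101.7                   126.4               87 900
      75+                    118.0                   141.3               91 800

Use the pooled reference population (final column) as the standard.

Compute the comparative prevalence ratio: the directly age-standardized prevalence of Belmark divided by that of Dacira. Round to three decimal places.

0.833

Standard total = 528 000; weights = 0.1339, 0.1547, 0.1653, 0.1142, 0.0915, 0.1665, 0.1739.
Belmark: 0.1339×6.0 + 0.1547×15.0 + 0.1653×30.0 + 0.1142×58.1 + 0.0915×51.9 + 0.1665×101.7 + 0.1739×118.0 = 56.9143 per 1 000.
Dacira: 0.1339×7.0 + 0.1547×13.2 + 0.1653×41.7 + 0.1142×64.9 + 0.0915×59.0 + 0.1665×126.4 + 0.1739×141.3 = 68.2932 per 1 000.
Ratio = 56.9143 ÷ 68.2932 = 0.83338.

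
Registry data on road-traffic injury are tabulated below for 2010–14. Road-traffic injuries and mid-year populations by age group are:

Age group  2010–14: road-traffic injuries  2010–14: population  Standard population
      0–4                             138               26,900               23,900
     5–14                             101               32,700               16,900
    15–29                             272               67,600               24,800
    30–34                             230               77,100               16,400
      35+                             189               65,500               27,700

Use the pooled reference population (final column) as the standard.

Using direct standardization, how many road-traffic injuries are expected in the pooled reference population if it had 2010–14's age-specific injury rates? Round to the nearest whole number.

403

Age-specific rates per 100,000 for 2010–14: 513.01, 308.87, 402.37, 298.31, 288.55.
Expected road-traffic injuries = Σ (standard pop × age-specific rate ÷ 100,000)
= 23,900×513.01/100,000 + 16,900×308.87/100,000 + 24,800×402.37/100,000 + 16,400×298.31/100,000 + 27,700×288.55/100,000
= 122.61 + 52.20 + 99.79 + 48.92 + 79.93 = 403.45.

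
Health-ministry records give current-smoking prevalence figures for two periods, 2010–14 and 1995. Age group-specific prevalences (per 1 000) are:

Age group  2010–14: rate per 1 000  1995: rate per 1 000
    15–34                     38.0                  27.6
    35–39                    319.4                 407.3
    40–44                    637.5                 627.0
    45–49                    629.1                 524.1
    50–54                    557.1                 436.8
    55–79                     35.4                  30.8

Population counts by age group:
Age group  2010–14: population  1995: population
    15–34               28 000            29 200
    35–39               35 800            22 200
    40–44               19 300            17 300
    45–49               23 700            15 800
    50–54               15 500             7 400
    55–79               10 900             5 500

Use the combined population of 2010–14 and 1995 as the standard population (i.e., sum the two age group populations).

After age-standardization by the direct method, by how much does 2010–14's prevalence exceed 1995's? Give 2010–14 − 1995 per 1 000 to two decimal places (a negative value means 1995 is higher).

Combined standard total = 230 600; weights = 0.2480, 0.2515, 0.1587, 0.1713, 0.0993, 0.0711.
2010–14: 0.2480×38.0 + 0.2515×319.4 + 0.1587×637.5 + 0.1713×629.1 + 0.0993×557.1 + 0.0711×35.4 = 356.5434 per 1 000.
1995: 0.2480×27.6 + 0.2515×407.3 + 0.1587×627.0 + 0.1713×524.1 + 0.0993×436.8 + 0.0711×30.8 = 344.1462 per 1 000.
Difference = 356.5434 − 344.1462 = 12.3972.

12.40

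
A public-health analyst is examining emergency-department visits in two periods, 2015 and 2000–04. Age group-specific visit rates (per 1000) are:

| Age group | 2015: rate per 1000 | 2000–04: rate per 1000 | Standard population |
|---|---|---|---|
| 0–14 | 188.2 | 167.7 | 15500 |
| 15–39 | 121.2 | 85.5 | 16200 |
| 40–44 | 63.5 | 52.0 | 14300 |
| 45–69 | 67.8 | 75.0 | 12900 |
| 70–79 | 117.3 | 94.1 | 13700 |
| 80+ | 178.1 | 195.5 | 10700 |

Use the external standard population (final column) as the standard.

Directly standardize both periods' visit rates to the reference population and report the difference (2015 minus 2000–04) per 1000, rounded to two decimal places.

13.20

Standard total = 83300; weights = 0.1861, 0.1945, 0.1717, 0.1549, 0.1645, 0.1285.
2015: 0.1861×188.2 + 0.1945×121.2 + 0.1717×63.5 + 0.1549×67.8 + 0.1645×117.3 + 0.1285×178.1 = 122.1595 per 1000.
2000–04: 0.1861×167.7 + 0.1945×85.5 + 0.1717×52.0 + 0.1549×75.0 + 0.1645×94.1 + 0.1285×195.5 = 108.9624 per 1000.
Difference = 122.1595 − 108.9624 = 13.1971.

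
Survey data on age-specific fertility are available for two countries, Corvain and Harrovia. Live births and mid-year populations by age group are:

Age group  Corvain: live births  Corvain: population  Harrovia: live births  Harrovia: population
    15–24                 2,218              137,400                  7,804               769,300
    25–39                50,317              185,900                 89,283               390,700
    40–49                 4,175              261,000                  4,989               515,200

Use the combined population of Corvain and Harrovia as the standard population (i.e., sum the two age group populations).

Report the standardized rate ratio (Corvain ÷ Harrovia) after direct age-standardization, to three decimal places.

1.233

Age-specific rates per 1,000 for Corvain: 16.143, 270.667, 15.996.
For Harrovia: 10.144, 228.521, 9.684.
Combined standard total = 2,259,500; weights = 0.4013, 0.2552, 0.3435.
Corvain: 0.4013×16.143 + 0.2552×270.667 + 0.3435×15.996 = 81.0442 per 1,000.
Harrovia: 0.4013×10.144 + 0.2552×228.521 + 0.3435×9.684 = 65.7133 per 1,000.
Ratio = 81.0442 ÷ 65.7133 = 1.23330.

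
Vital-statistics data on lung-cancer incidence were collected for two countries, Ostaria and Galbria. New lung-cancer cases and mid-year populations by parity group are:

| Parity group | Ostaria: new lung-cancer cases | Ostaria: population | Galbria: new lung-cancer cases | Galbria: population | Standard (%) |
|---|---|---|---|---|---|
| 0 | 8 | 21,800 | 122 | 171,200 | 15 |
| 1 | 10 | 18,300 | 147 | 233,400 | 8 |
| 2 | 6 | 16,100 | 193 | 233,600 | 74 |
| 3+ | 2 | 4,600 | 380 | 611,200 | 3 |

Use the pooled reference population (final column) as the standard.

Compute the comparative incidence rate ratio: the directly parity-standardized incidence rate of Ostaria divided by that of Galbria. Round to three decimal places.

0.492

Parity-specific rates per 100,000 for Ostaria: 36.70, 54.64, 37.27, 43.48.
For Galbria: 71.26, 62.98, 82.62, 62.17.
Standard weights: 0.15, 0.08, 0.74, 0.03.
Ostaria: 0.1500×36.70 + 0.0800×54.64 + 0.7400×37.27 + 0.0300×43.48 = 38.7582 per 100,000.
Galbria: 0.1500×71.26 + 0.0800×62.98 + 0.7400×82.62 + 0.0300×62.17 = 78.7317 per 100,000.
Ratio = 38.7582 ÷ 78.7317 = 0.49228.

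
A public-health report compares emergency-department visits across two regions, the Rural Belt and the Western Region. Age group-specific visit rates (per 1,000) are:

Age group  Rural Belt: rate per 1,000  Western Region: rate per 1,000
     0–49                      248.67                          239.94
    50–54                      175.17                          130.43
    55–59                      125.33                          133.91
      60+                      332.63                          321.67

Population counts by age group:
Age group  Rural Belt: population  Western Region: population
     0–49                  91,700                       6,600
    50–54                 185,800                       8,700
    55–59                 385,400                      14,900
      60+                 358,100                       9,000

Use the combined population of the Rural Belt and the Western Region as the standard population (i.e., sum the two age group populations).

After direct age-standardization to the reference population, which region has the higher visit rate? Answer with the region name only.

Rural Belt

Combined standard total = 1,060,200; weights = 0.0927, 0.1835, 0.3776, 0.3463.
The Rural Belt: 0.0927×248.67 + 0.1835×175.17 + 0.3776×125.33 + 0.3463×332.63 = 217.6881 per 1,000.
The Western Region: 0.0927×239.94 + 0.1835×130.43 + 0.3776×133.91 + 0.3463×321.67 = 208.1154 per 1,000.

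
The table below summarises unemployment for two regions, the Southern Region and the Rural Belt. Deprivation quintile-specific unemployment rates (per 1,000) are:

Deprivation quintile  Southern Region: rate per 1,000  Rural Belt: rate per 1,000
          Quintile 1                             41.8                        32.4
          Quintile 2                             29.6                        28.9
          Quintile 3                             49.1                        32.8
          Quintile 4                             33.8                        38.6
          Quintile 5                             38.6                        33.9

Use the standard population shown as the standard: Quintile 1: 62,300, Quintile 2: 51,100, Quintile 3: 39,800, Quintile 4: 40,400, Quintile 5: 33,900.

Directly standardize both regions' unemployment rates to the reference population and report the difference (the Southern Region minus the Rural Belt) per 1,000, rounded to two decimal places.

Standard total = 227,500; weights = 0.2738, 0.2246, 0.1749, 0.1776, 0.1490.
The Southern Region: 0.2738×41.8 + 0.2246×29.6 + 0.1749×49.1 + 0.1776×33.8 + 0.1490×38.6 = 38.4393 per 1,000.
The Rural Belt: 0.2738×32.4 + 0.2246×28.9 + 0.1749×32.8 + 0.1776×38.6 + 0.1490×33.9 = 33.0084 per 1,000.
Difference = 38.4393 − 33.0084 = 5.4309.

5.43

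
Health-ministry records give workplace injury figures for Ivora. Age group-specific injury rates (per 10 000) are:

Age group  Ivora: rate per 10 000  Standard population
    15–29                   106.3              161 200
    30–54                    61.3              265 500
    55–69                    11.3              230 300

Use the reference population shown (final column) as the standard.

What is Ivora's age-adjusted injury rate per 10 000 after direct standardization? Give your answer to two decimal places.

Standard total = 657 000; weights = 0.2454, 0.4041, 0.3505.
Standardized rate: 0.2454×106.3 + 0.4041×61.3 + 0.3505×11.3 = 54.8145 per 10 000.

54.81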